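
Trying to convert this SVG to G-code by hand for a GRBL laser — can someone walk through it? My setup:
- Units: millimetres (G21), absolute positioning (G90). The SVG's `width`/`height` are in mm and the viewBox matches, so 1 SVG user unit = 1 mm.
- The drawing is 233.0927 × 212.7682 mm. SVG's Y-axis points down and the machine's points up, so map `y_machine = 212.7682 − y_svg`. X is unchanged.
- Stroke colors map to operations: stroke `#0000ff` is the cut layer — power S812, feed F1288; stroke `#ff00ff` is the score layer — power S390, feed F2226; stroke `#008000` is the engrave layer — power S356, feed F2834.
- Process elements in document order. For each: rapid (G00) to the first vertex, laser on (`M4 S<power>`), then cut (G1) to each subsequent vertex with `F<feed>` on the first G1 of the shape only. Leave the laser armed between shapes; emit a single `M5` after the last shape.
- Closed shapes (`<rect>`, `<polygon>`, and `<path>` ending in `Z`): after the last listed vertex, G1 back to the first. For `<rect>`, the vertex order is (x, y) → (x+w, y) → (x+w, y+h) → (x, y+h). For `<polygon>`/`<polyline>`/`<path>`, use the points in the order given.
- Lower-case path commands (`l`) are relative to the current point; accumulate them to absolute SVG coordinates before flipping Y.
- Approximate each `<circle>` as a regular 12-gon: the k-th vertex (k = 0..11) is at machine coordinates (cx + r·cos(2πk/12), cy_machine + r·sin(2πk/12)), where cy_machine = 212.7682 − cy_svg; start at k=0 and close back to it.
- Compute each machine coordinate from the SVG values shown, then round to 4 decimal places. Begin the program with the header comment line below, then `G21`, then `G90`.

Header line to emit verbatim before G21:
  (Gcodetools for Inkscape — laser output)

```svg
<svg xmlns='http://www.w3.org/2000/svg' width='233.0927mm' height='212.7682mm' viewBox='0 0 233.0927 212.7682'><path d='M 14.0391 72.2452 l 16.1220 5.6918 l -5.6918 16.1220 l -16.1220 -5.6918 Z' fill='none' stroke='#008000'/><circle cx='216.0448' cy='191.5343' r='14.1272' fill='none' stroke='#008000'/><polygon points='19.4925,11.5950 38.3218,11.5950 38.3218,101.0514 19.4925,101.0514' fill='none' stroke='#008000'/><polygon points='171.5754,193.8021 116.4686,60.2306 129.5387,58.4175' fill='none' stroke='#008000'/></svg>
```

(Gcodetools for Inkscape — laser output)
G21
G90
G00 X14.0391 Y140.5230
M4 S356
G1 X30.1611 Y134.8312 F2834
G1 X24.4693 Y118.7092
G1 X8.3473 Y124.4010
G1 X14.0391 Y140.5230
G00 X230.1720 Y21.2339
M4 S356
G1 X228.2793 Y28.2975 F2834
G1 X223.1084 Y33.4684
G1 X216.0448 Y35.3611
G1 X208.9812 Y33.4684
G1 X203.8103 Y28.2975
G1 X201.9176 Y21.2339
G1 X203.8103 Y14.1703
G1 X208.9812 Y8.9994
G1 X216.0448 Y7.1067
G1 X223.1084 Y8.9994
G1 X228.2793 Y14.1703
G1 X230.1720 Y21.2339
G00 X19.4925 Y201.1732
M4 S356
G1 X38.3218 Y201.1732 F2834
G1 X38.3218 Y111.7168
G1 X19.4925 Y111.7168
G1 X19.4925 Y201.1732
G00 X171.5754 Y18.9661
M4 S356
G1 X116.4686 Y152.5376 F2834
G1 X129.5387 Y154.3507
G1 X171.5754 Y18.9661
M5

1 u = 1 mm; y_m = 212.7682 − y.

[1] `<path>` regular polygon, #008000→engrave S356 F2834: (14.0391,140.5230) → (30.1611,134.8312) → (24.4693,118.7092) → (8.3473,124.4010) → (14.0391,140.5230) (closed)

[2] `<circle>` circle, #008000→engrave S356 F2834: (230.1720,21.2339) → (228.2793,28.2975) → (223.1084,33.4684) → (216.0448,35.3611) → (208.9812,33.4684) → (203.8103,28.2975) → (201.9176,21.2339) → (203.8103,14.1703) → (208.9812,8.9994) → (216.0448,7.1067) → (223.1084,8.9994) → (228.2793,14.1703) → (230.1720,21.2339) (closed)

[3] `<polygon>` rectangle, #008000→engrave S356 F2834: (19.4925,201.1732) → (38.3218,201.1732) → (38.3218,111.7168) → (19.4925,111.7168) → (19.4925,201.1732) (closed)

[4] `<polygon>` closed polygon, #008000→engrave S356 F2834: (171.5754,18.9661) → (116.4686,152.5376) → (129.5387,154.3507) → (171.5754,18.9661) (closed)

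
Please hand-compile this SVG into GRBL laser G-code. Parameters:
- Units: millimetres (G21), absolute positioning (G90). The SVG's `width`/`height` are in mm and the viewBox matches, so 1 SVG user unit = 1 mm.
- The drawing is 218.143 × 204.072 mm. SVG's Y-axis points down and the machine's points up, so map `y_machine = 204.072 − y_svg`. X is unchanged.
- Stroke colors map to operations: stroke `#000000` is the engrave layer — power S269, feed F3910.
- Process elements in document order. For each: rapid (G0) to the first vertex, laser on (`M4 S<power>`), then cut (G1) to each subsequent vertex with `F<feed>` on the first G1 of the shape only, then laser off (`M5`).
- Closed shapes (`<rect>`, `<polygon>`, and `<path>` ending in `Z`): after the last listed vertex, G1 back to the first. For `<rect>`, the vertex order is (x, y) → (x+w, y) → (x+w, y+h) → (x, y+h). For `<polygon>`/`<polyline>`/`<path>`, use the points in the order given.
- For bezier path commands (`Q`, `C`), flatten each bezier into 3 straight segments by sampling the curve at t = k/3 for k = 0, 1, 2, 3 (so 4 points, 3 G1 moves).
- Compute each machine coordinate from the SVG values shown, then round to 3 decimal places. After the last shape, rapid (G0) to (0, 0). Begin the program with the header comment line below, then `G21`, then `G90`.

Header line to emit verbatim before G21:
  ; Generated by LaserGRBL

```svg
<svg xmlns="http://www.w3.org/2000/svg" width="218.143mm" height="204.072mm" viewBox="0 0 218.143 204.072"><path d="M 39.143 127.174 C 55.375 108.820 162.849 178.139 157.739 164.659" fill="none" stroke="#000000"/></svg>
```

; Generated by LaserGRBL
G21
G90
G0 X39.143 Y76.898
M4 S269
G1 X78.240 Y72.341 F3910
G1 X132.870 Y47.219
G1 X157.739 Y39.413
M5
G0 X0.000 Y0.000

viewBox `0 0 218.143 204.072` with mm width/height → 1 unit = 1 mm. Flip: y_m = 204.072 − y_svg.

**Shape 1** — `<path>` cubic bezier, stroke `#000000` → engrave (S269, F3910). Control points (SVG): P0=(39.143,127.174), P1=(55.375,108.820), P2=(162.849,178.139), P3=(157.739,164.659); sampled at t=k/3. Machine vertices: (39.143,76.898) → (78.240,72.341) → (132.870,47.219) → (157.739,39.413). Open path.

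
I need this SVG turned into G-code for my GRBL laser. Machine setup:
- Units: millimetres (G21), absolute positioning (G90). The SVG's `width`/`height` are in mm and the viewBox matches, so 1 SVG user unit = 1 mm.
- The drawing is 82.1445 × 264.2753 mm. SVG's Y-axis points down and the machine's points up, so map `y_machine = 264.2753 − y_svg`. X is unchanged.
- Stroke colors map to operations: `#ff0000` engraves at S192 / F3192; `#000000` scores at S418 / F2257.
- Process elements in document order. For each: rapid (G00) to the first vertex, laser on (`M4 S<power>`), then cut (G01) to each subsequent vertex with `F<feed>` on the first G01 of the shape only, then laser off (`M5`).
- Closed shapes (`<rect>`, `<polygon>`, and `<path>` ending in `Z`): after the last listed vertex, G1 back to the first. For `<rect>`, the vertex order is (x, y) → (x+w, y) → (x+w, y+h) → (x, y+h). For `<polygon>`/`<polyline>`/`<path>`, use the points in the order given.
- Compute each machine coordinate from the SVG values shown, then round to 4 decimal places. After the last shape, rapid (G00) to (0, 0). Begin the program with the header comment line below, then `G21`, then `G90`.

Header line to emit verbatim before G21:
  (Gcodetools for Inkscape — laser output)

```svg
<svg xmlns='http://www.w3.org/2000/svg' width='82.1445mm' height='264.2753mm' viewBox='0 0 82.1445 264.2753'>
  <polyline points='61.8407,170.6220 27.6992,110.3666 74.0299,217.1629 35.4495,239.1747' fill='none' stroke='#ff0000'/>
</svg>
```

viewBox `0 0 82.1445 264.2753` with mm width/height → 1 unit = 1 mm. Flip: y_m = 264.2753 − y_svg.

**Shape 1** — `<polyline>` open polyline, stroke `#ff0000` → engrave (S192, F3192). Machine vertices: (61.8407,93.6533) → (27.6992,153.9087) → (74.0299,47.1124) → (35.4495,25.1006). Open path.

(Gcodetools for Inkscape — laser output)
G21
G90
G00 X61.8407 Y93.6533
M4 S192
G01 X27.6992 Y153.9087 F3192
G01 X74.0299 Y47.1124
G01 X35.4495 Y25.1006
M5
G00 X0.0000 Y0.0000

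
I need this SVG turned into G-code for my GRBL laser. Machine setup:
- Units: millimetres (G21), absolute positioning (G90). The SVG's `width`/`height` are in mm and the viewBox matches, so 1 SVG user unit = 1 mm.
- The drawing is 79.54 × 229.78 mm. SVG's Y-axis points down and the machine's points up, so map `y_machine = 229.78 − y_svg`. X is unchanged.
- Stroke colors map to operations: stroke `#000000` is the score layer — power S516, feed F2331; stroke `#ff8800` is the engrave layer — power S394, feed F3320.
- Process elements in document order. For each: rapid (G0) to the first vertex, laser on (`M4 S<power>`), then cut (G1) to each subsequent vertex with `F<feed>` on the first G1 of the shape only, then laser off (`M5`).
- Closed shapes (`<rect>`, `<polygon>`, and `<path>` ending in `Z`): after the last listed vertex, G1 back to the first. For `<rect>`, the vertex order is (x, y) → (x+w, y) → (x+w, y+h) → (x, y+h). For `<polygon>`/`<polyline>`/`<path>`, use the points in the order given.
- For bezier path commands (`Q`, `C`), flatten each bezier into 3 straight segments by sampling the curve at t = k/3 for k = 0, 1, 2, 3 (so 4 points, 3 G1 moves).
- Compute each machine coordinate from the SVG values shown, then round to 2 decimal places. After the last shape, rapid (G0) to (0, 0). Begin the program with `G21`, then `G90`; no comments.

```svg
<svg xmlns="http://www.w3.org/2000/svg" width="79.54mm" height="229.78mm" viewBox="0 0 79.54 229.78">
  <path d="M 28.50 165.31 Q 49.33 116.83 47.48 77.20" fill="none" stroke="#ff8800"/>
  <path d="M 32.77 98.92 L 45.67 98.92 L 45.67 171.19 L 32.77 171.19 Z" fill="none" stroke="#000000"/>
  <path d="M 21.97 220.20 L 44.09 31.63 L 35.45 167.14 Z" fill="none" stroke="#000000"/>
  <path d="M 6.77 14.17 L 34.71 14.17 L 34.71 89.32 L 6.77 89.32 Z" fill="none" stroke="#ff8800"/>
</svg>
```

G21
G90
G0 X28.50 Y64.47
M4 S394
G1 X39.87 Y95.81 F3320
G1 X46.19 Y125.18
G1 X47.48 Y152.58
M5
G0 X32.77 Y130.86
M4 S516
G1 X45.67 Y130.86 F2331
G1 X45.67 Y58.59
G1 X32.77 Y58.59
G1 X32.77 Y130.86
M5
G0 X21.97 Y9.58
M4 S516
G1 X44.09 Y198.15 F2331
G1 X35.45 Y62.64
G1 X21.97 Y9.58
M5
G0 X6.77 Y215.61
M4 S394
G1 X34.71 Y215.61 F3320
G1 X34.71 Y140.46
G1 X6.77 Y140.46
G1 X6.77 Y215.61
M5
G0 X0.00 Y0.00

viewBox `0 0 79.54 229.78` with mm width/height → 1 unit = 1 mm. Flip: y_m = 229.78 − y_svg.

**Shape 1** — `<path>` quadratic bezier, stroke `#ff8800` → engrave (S394, F3320). Control points (SVG): P0=(28.50,165.31), P1=(49.33,116.83), P2=(47.48,77.20); sampled at t=k/3. Machine vertices: (28.50,64.47) → (39.87,95.81) → (46.19,125.18) → (47.48,152.58). Open path.

**Shape 2** — `<path>` rectangle, stroke `#000000` → score (S516, F2331). Machine vertices: (32.77,130.86) → (45.67,130.86) → (45.67,58.59) → (32.77,58.59) → (32.77,130.86). Closed: final G1 returns to the first vertex.

**Shape 3** — `<path>` closed polygon, stroke `#000000` → score (S516, F2331). Machine vertices: (21.97,9.58) → (44.09,198.15) → (35.45,62.64) → (21.97,9.58). Closed: final G1 returns to the first vertex.

**Shape 4** — `<path>` rectangle, stroke `#ff8800` → engrave (S394, F3320). Machine vertices: (6.77,215.61) → (34.71,215.61) → (34.71,140.46) → (6.77,140.46) → (6.77,215.61). Closed: final G1 returns to the first vertex.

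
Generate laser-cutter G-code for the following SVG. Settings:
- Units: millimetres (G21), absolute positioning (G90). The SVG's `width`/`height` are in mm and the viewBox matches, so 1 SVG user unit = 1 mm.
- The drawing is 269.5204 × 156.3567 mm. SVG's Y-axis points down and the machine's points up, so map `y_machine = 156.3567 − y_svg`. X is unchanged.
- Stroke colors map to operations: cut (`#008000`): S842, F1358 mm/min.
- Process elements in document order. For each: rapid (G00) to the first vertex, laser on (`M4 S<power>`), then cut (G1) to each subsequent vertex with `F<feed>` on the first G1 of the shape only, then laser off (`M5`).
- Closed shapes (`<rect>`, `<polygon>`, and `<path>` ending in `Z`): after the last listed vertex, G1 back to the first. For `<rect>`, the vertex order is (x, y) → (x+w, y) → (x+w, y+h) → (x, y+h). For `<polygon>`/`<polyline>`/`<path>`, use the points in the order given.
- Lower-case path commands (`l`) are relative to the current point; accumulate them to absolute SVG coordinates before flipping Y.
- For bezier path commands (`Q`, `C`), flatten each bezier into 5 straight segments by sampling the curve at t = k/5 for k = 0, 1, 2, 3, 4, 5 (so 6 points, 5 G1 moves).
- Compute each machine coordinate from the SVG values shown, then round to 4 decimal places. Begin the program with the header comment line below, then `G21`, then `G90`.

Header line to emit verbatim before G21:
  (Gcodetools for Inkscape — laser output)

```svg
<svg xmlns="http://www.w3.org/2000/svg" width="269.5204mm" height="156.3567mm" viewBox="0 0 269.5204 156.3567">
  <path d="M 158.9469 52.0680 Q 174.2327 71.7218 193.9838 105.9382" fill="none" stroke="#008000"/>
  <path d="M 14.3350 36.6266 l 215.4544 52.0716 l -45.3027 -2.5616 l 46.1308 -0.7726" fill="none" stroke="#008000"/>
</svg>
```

(Gcodetools for Inkscape — laser output)
G21
G90
G00 X158.9469 Y104.2887
M4 S842
G1 X165.2398 Y95.8447 F1358
G1 X171.8900 Y86.2356
G1 X178.8974 Y75.4616
G1 X186.2620 Y63.5226
G1 X193.9838 Y50.4185
M5
G00 X14.3350 Y119.7301
M4 S842
G1 X229.7894 Y67.6585 F1358
G1 X184.4867 Y70.2201
G1 X230.6175 Y70.9927
M5

viewBox `0 0 269.5204 156.3567` with mm width/height → 1 unit = 1 mm. Flip: y_m = 156.3567 − y_svg.

**Shape 1** — `<path>` quadratic bezier, stroke `#008000` → cut (S842, F1358). Control points (SVG): P0=(158.9469,52.0680), P1=(174.2327,71.7218), P2=(193.9838,105.9382); sampled at t=k/5. Machine vertices: (158.9469,104.2887) → (165.2398,95.8447) → (171.8900,86.2356) → (178.8974,75.4616) → (186.2620,63.5226) → (193.9838,50.4185). Open path.

**Shape 2** — `<path>` open polyline, stroke `#008000` → cut (S842, F1358). Machine vertices: (14.3350,119.7301) → (229.7894,67.6585) → (184.4867,70.2201) → (230.6175,70.9927). Open path.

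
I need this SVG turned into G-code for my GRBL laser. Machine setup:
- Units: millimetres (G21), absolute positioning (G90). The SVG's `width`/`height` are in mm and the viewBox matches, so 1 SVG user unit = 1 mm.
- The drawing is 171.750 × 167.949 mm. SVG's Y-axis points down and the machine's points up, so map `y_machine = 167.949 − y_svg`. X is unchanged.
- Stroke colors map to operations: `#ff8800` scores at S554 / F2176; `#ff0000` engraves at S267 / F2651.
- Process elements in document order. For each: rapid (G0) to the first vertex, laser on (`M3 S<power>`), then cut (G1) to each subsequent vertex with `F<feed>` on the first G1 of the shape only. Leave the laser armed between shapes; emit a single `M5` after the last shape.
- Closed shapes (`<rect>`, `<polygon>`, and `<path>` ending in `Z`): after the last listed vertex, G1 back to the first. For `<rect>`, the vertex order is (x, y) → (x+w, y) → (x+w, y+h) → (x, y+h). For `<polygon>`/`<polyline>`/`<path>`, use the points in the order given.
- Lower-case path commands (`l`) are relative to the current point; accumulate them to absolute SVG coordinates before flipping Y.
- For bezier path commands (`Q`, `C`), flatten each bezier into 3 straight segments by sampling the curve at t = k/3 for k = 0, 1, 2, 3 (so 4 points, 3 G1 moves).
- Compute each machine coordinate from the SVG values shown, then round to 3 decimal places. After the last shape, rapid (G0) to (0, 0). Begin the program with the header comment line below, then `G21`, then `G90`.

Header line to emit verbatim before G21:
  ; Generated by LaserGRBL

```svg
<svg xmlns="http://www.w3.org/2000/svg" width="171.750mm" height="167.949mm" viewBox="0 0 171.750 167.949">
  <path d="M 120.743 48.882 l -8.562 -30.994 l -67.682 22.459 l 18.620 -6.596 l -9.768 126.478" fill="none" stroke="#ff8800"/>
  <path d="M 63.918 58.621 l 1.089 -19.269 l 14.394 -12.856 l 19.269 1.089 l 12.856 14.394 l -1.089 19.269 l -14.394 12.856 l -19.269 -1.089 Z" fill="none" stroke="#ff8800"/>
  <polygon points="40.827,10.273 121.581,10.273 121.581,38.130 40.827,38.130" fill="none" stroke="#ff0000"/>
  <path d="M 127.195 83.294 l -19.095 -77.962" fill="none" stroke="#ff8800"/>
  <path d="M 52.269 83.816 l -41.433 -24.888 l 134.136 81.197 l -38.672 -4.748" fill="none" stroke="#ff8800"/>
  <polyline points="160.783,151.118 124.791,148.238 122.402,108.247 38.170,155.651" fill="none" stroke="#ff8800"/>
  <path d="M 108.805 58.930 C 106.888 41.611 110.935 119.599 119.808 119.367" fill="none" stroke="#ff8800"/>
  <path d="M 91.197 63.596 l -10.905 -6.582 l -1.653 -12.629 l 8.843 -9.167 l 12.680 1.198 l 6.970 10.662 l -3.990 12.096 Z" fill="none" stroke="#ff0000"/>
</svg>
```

; Generated by LaserGRBL
G21
G90
G0 X120.743 Y119.067
M3 S554
G1 X112.181 Y150.061 F2176
G1 X44.499 Y127.602
G1 X63.119 Y134.198
G1 X53.351 Y7.720
G0 X63.918 Y109.328
M3 S554
G1 X65.007 Y128.597 F2176
G1 X79.401 Y141.453
G1 X98.670 Y140.364
G1 X111.526 Y125.970
G1 X110.437 Y106.701
G1 X96.043 Y93.845
G1 X76.774 Y94.934
G1 X63.918 Y109.328
G0 X40.827 Y157.676
M3 S267
G1 X121.581 Y157.676 F2651
G1 X121.581 Y129.819
G1 X40.827 Y129.819
G1 X40.827 Y157.676
G0 X127.195 Y84.655
M3 S554
G1 X108.100 Y162.617 F2176
G0 X52.269 Y84.133
M3 S554
G1 X10.836 Y109.021 F2176
G1 X144.972 Y27.824
G1 X106.300 Y32.572
G0 X160.783 Y16.831
M3 S554
G1 X124.791 Y19.711 F2176
G1 X122.402 Y59.702
G1 X38.170 Y12.298
G0 X108.805 Y109.019
M3 S554
G1 X108.834 Y100.996 F2176
G1 X112.586 Y67.996
G1 X119.808 Y48.582
G0 X91.197 Y104.353
M3 S267
G1 X80.292 Y110.935 F2651
G1 X78.639 Y123.564
G1 X87.482 Y132.731
G1 X100.162 Y131.533
G1 X107.132 Y120.871
G1 X103.142 Y108.775
G1 X91.197 Y104.353
M5
G0 X0.000 Y0.000

Since the viewBox matches the mm dimensions, user units are millimetres directly. The only transform is the Y-flip y_m = 167.949 − y_svg.

Shape 1 is a open polyline drawn with `<path>`. Its stroke #ff8800 means score at S554, F2176. After flipping Y the toolpath is (120.743,119.067) → (112.181,150.061) → (44.499,127.602) → (63.119,134.198) → (53.351,7.720).

Shape 2 is a regular polygon drawn with `<path>`. Its stroke #ff8800 means score at S554, F2176. After flipping Y the toolpath is (63.918,109.328) → (65.007,128.597) → (79.401,141.453) → (98.670,140.364) → (111.526,125.970) → (110.437,106.701) → (96.043,93.845) → (76.774,94.934) → (63.918,109.328), returning to the start.

Shape 3 is a rectangle drawn with `<polygon>`. Its stroke #ff0000 means engrave at S267, F2651. After flipping Y the toolpath is (40.827,157.676) → (121.581,157.676) → (121.581,129.819) → (40.827,129.819) → (40.827,157.676), returning to the start.

Shape 4 is a line segment drawn with `<path>`. Its stroke #ff8800 means score at S554, F2176. After flipping Y the toolpath is (127.195,84.655) → (108.100,162.617).

Shape 5 is a open polyline drawn with `<path>`. Its stroke #ff8800 means score at S554, F2176. After flipping Y the toolpath is (52.269,84.133) → (10.836,109.021) → (144.972,27.824) → (106.300,32.572).

Shape 6 is a open polyline drawn with `<polyline>`. Its stroke #ff8800 means score at S554, F2176. After flipping Y the toolpath is (160.783,16.831) → (124.791,19.711) → (122.402,59.702) → (38.170,12.298).

Shape 7 is a cubic bezier drawn with `<path>`. Its stroke #ff8800 means score at S554, F2176. After flipping Y the toolpath is (108.805,109.019) → (108.834,100.996) → (112.586,67.996) → (119.808,48.582).

Shape 8 is a regular polygon drawn with `<path>`. Its stroke #ff0000 means engrave at S267, F2651. After flipping Y the toolpath is (91.197,104.353) → (80.292,110.935) → (78.639,123.564) → (87.482,132.731) → (100.162,131.533) → (107.132,120.871) → (103.142,108.775) → (91.197,104.353), returning to the start.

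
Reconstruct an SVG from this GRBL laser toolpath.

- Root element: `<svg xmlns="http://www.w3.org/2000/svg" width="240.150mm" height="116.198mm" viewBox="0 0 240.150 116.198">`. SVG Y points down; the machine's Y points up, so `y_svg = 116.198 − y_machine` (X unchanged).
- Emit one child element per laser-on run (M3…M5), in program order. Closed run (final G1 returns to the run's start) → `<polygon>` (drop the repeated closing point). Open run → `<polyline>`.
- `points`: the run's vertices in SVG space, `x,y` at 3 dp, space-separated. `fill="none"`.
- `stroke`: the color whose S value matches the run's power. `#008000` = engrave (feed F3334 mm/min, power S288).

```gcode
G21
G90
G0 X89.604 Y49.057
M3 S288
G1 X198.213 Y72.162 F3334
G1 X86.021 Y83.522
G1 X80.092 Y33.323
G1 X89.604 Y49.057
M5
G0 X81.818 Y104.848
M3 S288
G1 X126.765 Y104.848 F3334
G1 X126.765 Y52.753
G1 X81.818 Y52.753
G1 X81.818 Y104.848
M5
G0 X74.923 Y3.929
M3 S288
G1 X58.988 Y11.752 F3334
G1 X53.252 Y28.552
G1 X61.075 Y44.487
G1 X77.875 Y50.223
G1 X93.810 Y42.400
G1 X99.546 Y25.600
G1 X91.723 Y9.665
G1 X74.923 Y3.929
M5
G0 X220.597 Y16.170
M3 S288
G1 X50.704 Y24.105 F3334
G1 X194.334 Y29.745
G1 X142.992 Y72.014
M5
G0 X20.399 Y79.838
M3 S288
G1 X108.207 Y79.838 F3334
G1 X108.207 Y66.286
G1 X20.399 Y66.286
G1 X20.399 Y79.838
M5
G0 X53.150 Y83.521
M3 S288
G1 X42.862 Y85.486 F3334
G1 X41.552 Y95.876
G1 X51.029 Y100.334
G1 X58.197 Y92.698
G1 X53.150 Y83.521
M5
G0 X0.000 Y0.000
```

Machine Y-up, SVG Y-down with viewBox height 116.198, so y_svg = 116.198 − y_machine; X carries over. Every run uses S288, so all elements get stroke `#008000` (engrave).

Run 1: The run returns to its start, so emit a `<polygon>` with points (Y-flipped): 89.604,67.141 198.213,44.036 86.021,32.676 80.092,82.875.

Run 2: The run returns to its start, so emit a `<polygon>` with points (Y-flipped): 81.818,11.350 126.765,11.350 126.765,63.445 81.818,63.445.

Run 3: The run returns to its start, so emit a `<polygon>` with points (Y-flipped): 74.923,112.269 58.988,104.446 53.252,87.646 61.075,71.711 77.875,65.975 93.810,73.798 99.546,90.598 91.723,106.533.

Run 4: The run is open, so emit a `<polyline>` with points (Y-flipped): 220.597,100.028 50.704,92.093 194.334,86.453 142.992,44.184.

Run 5: The run returns to its start, so emit a `<polygon>` with points (Y-flipped): 20.399,36.360 108.207,36.360 108.207,49.912 20.399,49.912.

Run 6: The run returns to its start, so emit a `<polygon>` with points (Y-flipped): 53.150,32.677 42.862,30.712 41.552,20.322 51.029,15.864 58.197,23.500.

<svg xmlns="http://www.w3.org/2000/svg" width="240.150mm" height="116.198mm" viewBox="0 0 240.150 116.198">
  <polygon points="89.604,67.141 198.213,44.036 86.021,32.676 80.092,82.875" fill="none" stroke="#008000"/>
  <polygon points="81.818,11.350 126.765,11.350 126.765,63.445 81.818,63.445" fill="none" stroke="#008000"/>
  <polygon points="74.923,112.269 58.988,104.446 53.252,87.646 61.075,71.711 77.875,65.975 93.810,73.798 99.546,90.598 91.723,106.533" fill="none" stroke="#008000"/>
  <polyline points="220.597,100.028 50.704,92.093 194.334,86.453 142.992,44.184" fill="none" stroke="#008000"/>
  <polygon points="20.399,36.360 108.207,36.360 108.207,49.912 20.399,49.912" fill="none" stroke="#008000"/>
  <polygon points="53.150,32.677 42.862,30.712 41.552,20.322 51.029,15.864 58.197,23.500" fill="none" stroke="#008000"/>
</svg>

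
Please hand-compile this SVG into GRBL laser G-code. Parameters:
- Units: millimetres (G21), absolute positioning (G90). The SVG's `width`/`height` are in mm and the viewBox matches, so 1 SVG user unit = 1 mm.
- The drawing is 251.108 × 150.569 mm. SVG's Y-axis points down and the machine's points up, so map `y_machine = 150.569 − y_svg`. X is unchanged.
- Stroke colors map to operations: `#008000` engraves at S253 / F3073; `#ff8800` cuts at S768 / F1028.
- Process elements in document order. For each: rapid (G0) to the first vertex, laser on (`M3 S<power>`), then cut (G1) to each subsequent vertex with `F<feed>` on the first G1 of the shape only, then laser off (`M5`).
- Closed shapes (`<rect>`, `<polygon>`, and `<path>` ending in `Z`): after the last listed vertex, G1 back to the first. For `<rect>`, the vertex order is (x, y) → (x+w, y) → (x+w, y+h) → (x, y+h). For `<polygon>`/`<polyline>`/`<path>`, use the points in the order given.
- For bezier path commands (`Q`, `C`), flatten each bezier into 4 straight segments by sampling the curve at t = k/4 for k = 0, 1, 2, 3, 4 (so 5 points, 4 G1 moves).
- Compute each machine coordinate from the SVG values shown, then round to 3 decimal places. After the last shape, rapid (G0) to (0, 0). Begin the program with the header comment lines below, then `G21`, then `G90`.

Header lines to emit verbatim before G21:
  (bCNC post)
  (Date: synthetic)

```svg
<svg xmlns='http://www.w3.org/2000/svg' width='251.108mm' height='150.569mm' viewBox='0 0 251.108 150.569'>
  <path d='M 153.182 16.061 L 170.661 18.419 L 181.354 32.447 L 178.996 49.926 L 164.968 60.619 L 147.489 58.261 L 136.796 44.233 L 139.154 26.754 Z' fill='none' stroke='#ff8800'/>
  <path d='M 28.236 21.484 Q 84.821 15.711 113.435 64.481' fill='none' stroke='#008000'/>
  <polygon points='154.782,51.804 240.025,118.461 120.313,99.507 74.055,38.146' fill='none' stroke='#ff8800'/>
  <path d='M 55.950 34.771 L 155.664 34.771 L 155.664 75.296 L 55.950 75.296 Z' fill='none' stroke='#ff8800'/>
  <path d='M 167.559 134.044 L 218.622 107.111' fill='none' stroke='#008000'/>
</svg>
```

(bCNC post)
(Date: synthetic)
G21
G90
G0 X153.182 Y134.508
M3 S768
G1 X170.661 Y132.150 F1028
G1 X181.354 Y118.122
G1 X178.996 Y100.643
G1 X164.968 Y89.950
G1 X147.489 Y92.308
G1 X136.796 Y106.336
G1 X139.154 Y123.815
G1 X153.182 Y134.508
M5
G0 X28.236 Y129.085
M3 S253
G1 X54.780 Y128.563 F3073
G1 X77.828 Y121.222
G1 X97.380 Y107.064
G1 X113.435 Y86.088
M5
G0 X154.782 Y98.765
M3 S768
G1 X240.025 Y32.108 F1028
G1 X120.313 Y51.062
G1 X74.055 Y112.423
G1 X154.782 Y98.765
M5
G0 X55.950 Y115.798
M3 S768
G1 X155.664 Y115.798 F1028
G1 X155.664 Y75.273
G1 X55.950 Y75.273
G1 X55.950 Y115.798
M5
G0 X167.559 Y16.525
M3 S253
G1 X218.622 Y43.458 F3073
M5
G0 X0.000 Y0.000

1 u = 1 mm; y_m = 150.569 − y.

[1] `<path>` regular polygon, #ff8800→cut S768 F1028: (153.182,134.508) → (170.661,132.150) → (181.354,118.122) → (178.996,100.643) → (164.968,89.950) → (147.489,92.308) → (136.796,106.336) → (139.154,123.815) → (153.182,134.508) (closed)

[2] `<path>` quadratic bezier, #008000→engrave S253 F3073: (28.236,129.085) → (54.780,128.563) → (77.828,121.222) → (97.380,107.064) → (113.435,86.088)

[3] `<polygon>` closed polygon, #ff8800→cut S768 F1028: (154.782,98.765) → (240.025,32.108) → (120.313,51.062) → (74.055,112.423) → (154.782,98.765) (closed)

[4] `<path>` rectangle, #ff8800→cut S768 F1028: (55.950,115.798) → (155.664,115.798) → (155.664,75.273) → (55.950,75.273) → (55.950,115.798) (closed)

[5] `<path>` line segment, #008000→engrave S253 F3073: (167.559,16.525) → (218.622,43.458)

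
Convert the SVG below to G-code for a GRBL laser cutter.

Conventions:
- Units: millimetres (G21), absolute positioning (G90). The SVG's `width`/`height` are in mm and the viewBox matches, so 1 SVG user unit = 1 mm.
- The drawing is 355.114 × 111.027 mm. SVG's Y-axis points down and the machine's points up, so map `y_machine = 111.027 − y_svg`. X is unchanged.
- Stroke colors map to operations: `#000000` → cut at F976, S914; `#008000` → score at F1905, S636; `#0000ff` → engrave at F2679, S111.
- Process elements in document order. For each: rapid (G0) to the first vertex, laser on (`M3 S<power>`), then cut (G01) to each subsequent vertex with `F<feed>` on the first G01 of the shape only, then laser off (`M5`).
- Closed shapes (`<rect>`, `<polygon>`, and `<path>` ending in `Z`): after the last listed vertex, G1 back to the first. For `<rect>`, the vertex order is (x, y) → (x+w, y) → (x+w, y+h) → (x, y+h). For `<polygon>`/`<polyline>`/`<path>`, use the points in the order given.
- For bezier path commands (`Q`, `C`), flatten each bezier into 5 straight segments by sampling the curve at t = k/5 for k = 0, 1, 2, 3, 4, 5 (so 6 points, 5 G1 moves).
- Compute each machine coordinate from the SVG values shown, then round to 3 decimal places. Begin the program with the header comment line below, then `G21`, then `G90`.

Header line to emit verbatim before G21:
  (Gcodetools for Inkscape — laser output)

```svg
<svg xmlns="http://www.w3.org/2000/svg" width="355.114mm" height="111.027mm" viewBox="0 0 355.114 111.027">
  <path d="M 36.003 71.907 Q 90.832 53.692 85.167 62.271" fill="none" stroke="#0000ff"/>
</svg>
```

(Gcodetools for Inkscape — laser output)
G21
G90
G0 X36.003 Y39.120
M3 S111
G01 X55.515 Y45.334 F2679
G01 X70.187 Y49.405
G01 X80.020 Y51.332
G01 X85.013 Y51.116
G01 X85.167 Y48.756
M5

viewBox `0 0 355.114 111.027` with mm width/height → 1 unit = 1 mm. Flip: y_m = 111.027 − y_svg.

**Shape 1** — `<path>` quadratic bezier, stroke `#0000ff` → engrave (S111, F2679). Control points (SVG): P0=(36.003,71.907), P1=(90.832,53.692), P2=(85.167,62.271); sampled at t=k/5. Machine vertices: (36.003,39.120) → (55.515,45.334) → (70.187,49.405) → (80.020,51.332) → (85.013,51.116) → (85.167,48.756). Open path.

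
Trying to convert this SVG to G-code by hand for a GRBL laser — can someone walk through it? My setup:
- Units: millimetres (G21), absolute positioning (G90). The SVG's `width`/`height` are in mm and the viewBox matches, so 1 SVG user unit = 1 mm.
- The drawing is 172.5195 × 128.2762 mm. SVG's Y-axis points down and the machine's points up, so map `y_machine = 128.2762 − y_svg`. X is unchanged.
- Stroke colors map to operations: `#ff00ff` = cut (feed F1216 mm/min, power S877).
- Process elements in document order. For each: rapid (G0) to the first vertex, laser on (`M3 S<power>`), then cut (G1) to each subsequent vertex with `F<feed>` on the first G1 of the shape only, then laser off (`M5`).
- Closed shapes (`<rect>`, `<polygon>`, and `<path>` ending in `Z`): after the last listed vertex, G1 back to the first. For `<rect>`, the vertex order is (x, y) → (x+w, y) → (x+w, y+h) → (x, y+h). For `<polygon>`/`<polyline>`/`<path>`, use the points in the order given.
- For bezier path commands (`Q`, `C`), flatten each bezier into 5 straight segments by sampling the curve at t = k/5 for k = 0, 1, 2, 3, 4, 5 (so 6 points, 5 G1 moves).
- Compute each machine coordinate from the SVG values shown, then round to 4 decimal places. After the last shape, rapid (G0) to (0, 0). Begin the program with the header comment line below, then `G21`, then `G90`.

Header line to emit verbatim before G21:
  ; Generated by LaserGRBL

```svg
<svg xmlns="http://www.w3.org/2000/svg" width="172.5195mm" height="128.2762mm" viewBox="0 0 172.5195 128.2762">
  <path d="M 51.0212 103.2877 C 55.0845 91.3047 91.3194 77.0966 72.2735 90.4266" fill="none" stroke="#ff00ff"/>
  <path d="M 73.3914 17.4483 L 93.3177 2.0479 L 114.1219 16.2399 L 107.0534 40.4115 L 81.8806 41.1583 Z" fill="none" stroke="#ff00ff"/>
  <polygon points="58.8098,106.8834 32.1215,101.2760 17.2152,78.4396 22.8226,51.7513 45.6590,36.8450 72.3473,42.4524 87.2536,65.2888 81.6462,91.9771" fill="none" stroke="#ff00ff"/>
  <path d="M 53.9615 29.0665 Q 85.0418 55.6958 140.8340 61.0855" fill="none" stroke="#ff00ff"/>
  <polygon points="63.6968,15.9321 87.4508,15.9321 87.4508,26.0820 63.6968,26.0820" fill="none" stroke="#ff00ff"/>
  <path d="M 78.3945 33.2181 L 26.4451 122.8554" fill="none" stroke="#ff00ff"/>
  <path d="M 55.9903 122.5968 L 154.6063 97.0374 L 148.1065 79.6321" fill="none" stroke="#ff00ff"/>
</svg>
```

viewBox `0 0 172.5195 128.2762` with mm width/height → 1 unit = 1 mm. Flip: y_m = 128.2762 − y_svg.

**Shape 1** — `<path>` cubic bezier, stroke `#ff00ff` → cut (S877, F1216). Control points (SVG): P0=(51.0212,103.2877), P1=(55.0845,91.3047), P2=(91.3194,77.0966), P3=(72.2735,90.4266); sampled at t=k/5. Machine vertices: (51.0212,24.9885) → (56.6202,32.2072) → (65.7426,38.5313) → (74.1907,42.5322) → (77.7670,42.7811) → (72.2735,37.8496). Open path.

**Shape 2** — `<path>` regular polygon, stroke `#ff00ff` → cut (S877, F1216). Machine vertices: (73.3914,110.8279) → (93.3177,126.2283) → (114.1219,112.0363) → (107.0534,87.8647) → (81.8806,87.1179) → (73.3914,110.8279). Closed: final G1 returns to the first vertex.

**Shape 3** — `<polygon>` regular polygon, stroke `#ff00ff` → cut (S877, F1216). Machine vertices: (58.8098,21.3928) → (32.1215,27.0002) → (17.2152,49.8366) → (22.8226,76.5249) → (45.6590,91.4312) → (72.3473,85.8238) → (87.2536,62.9874) → (81.6462,36.2991) → (58.8098,21.3928). Closed: final G1 returns to the first vertex.

**Shape 4** — `<path>` quadratic bezier, stroke `#ff00ff` → cut (S877, F1216). Control points (SVG): P0=(53.9615,29.0665), P1=(85.0418,55.6958), P2=(140.8340,61.0855); sampled at t=k/5. Machine vertices: (53.9615,99.2097) → (67.3821,89.4076) → (82.7796,81.3046) → (100.1541,74.9008) → (119.5056,70.1962) → (140.8340,67.1907). Open path.

**Shape 5** — `<polygon>` rectangle, stroke `#ff00ff` → cut (S877, F1216). Machine vertices: (63.6968,112.3441) → (87.4508,112.3441) → (87.4508,102.1942) → (63.6968,102.1942) → (63.6968,112.3441). Closed: final G1 returns to the first vertex.

**Shape 6** — `<path>` line segment, stroke `#ff00ff` → cut (S877, F1216). Machine vertices: (78.3945,95.0581) → (26.4451,5.4208). Open path.

**Shape 7** — `<path>` open polyline, stroke `#ff00ff` → cut (S877, F1216). Machine vertices: (55.9903,5.6794) → (154.6063,31.2388) → (148.1065,48.6441). Open path.

; Generated by LaserGRBL
G21
G90
G0 X51.0212 Y24.9885
M3 S877
G1 X56.6202 Y32.2072 F1216
G1 X65.7426 Y38.5313
G1 X74.1907 Y42.5322
G1 X77.7670 Y42.7811
G1 X72.2735 Y37.8496
M5
G0 X73.3914 Y110.8279
M3 S877
G1 X93.3177 Y126.2283 F1216
G1 X114.1219 Y112.0363
G1 X107.0534 Y87.8647
G1 X81.8806 Y87.1179
G1 X73.3914 Y110.8279
M5
G0 X58.8098 Y21.3928
M3 S877
G1 X32.1215 Y27.0002 F1216
G1 X17.2152 Y49.8366
G1 X22.8226 Y76.5249
G1 X45.6590 Y91.4312
G1 X72.3473 Y85.8238
G1 X87.2536 Y62.9874
G1 X81.6462 Y36.2991
G1 X58.8098 Y21.3928
M5
G0 X53.9615 Y99.2097
M3 S877
G1 X67.3821 Y89.4076 F1216
G1 X82.7796 Y81.3046
G1 X100.1541 Y74.9008
G1 X119.5056 Y70.1962
G1 X140.8340 Y67.1907
M5
G0 X63.6968 Y112.3441
M3 S877
G1 X87.4508 Y112.3441 F1216
G1 X87.4508 Y102.1942
G1 X63.6968 Y102.1942
G1 X63.6968 Y112.3441
M5
G0 X78.3945 Y95.0581
M3 S877
G1 X26.4451 Y5.4208 F1216
M5
G0 X55.9903 Y5.6794
M3 S877
G1 X154.6063 Y31.2388 F1216
G1 X148.1065 Y48.6441
M5
G0 X0.0000 Y0.0000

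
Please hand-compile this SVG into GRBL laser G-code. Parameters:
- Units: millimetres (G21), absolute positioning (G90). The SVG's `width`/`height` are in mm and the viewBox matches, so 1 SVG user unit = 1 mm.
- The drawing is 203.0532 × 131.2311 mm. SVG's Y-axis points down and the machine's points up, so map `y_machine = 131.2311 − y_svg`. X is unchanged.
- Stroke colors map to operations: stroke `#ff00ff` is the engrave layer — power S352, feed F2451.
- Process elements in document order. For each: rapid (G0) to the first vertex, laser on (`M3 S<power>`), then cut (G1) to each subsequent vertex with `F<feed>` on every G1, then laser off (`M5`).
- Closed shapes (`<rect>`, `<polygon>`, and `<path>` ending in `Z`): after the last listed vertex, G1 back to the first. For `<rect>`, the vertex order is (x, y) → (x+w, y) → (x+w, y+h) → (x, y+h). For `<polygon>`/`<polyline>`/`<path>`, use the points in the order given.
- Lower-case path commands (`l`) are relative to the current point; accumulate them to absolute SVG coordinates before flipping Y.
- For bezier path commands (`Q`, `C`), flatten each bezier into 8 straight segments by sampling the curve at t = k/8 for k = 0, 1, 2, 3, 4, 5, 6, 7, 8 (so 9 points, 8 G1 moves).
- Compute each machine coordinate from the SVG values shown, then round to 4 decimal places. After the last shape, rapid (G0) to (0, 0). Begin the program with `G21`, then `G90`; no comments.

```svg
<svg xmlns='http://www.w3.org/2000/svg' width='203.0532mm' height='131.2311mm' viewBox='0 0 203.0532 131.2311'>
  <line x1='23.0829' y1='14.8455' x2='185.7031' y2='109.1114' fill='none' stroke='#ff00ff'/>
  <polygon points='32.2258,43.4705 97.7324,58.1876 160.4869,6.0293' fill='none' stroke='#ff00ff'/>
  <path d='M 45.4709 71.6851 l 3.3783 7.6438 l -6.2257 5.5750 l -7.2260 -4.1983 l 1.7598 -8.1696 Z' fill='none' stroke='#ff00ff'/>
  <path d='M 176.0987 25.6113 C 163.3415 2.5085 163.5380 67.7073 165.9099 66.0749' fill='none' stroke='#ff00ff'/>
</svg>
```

G21
G90
G0 X23.0829 Y116.3856
M3 S352
G1 X185.7031 Y22.1197 F2451
M5
G0 X32.2258 Y87.7606
M3 S352
G1 X97.7324 Y73.0435 F2451
G1 X160.4869 Y125.2018 F2451
G1 X32.2258 Y87.7606 F2451
M5
G0 X45.4709 Y59.5460
M3 S352
G1 X48.8492 Y51.9022 F2451
G1 X42.6235 Y46.3272 F2451
G1 X35.3975 Y50.5255 F2451
G1 X37.1573 Y58.6951 F2451
G1 X45.4709 Y59.5460 F2451
M5
G0 X176.0987 Y105.6198
M3 S352
G1 X171.9009 Y110.4472 F2451
G1 X168.7912 Y108.8143 F2451
G1 X166.6433 Y102.5390 F2451
G1 X165.3309 Y93.4394 F2451
G1 X164.7276 Y83.3333 F2451
G1 X164.7073 Y74.0388 F2451
G1 X165.1435 Y67.3738 F2451
G1 X165.9099 Y65.1562 F2451
M5
G0 X0.0000 Y0.0000

Since the viewBox matches the mm dimensions, user units are millimetres directly. The only transform is the Y-flip y_m = 131.2311 − y_svg.

Shape 1 is a line segment drawn with `<line>`. Its stroke #ff00ff means engrave at S352, F2451. After flipping Y the toolpath is (23.0829,116.3856) → (185.7031,22.1197).

Shape 2 is a closed polygon drawn with `<polygon>`. Its stroke #ff00ff means engrave at S352, F2451. After flipping Y the toolpath is (32.2258,87.7606) → (97.7324,73.0435) → (160.4869,125.2018) → (32.2258,87.7606), returning to the start.

Shape 3 is a regular polygon drawn with `<path>`. Its stroke #ff00ff means engrave at S352, F2451. After flipping Y the toolpath is (45.4709,59.5460) → (48.8492,51.9022) → (42.6235,46.3272) → (35.3975,50.5255) → (37.1573,58.6951) → (45.4709,59.5460), returning to the start.

Shape 4 is a cubic bezier drawn with `<path>`. Its stroke #ff00ff means engrave at S352, F2451. After flipping Y the toolpath is (176.0987,105.6198) → (171.9009,110.4472) → (168.7912,108.8143) → (166.6433,102.5390) → (165.3309,93.4394) → (164.7276,83.3333) → (164.7073,74.0388) → (165.1435,67.3738) → (165.9099,65.1562).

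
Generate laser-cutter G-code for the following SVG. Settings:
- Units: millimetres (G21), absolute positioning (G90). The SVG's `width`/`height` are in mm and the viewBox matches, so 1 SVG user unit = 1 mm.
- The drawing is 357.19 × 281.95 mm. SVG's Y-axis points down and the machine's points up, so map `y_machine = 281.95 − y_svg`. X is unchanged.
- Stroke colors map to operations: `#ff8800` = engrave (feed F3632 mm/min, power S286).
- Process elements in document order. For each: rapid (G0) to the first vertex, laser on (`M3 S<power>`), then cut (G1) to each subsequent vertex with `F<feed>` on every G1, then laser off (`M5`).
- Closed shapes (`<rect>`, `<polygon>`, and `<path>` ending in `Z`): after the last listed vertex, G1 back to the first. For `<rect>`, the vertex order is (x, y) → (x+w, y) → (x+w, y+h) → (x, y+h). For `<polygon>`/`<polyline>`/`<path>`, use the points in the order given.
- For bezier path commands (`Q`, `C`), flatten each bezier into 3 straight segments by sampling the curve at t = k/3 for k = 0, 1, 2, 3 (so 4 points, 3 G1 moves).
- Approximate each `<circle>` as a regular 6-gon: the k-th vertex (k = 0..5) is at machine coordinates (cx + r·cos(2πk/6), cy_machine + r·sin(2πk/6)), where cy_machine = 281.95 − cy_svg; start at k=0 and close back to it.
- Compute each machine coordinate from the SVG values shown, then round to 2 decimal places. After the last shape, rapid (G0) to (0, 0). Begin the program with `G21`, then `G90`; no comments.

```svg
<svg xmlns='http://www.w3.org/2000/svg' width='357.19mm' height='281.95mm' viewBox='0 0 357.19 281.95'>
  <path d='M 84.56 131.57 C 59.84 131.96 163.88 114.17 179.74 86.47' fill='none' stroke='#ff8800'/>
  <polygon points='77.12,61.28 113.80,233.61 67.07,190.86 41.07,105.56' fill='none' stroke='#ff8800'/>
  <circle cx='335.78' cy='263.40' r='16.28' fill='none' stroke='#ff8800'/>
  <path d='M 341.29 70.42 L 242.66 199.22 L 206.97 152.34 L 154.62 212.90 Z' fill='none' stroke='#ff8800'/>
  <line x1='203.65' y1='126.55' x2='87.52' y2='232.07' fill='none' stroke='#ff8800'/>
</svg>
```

G21
G90
G0 X84.56 Y150.38
M3 S286
G1 X94.73 Y155.74 F3632
G1 X142.52 Y171.39 F3632
G1 X179.74 Y195.48 F3632
M5
G0 X77.12 Y220.67
M3 S286
G1 X113.80 Y48.34 F3632
G1 X67.07 Y91.09 F3632
G1 X41.07 Y176.39 F3632
G1 X77.12 Y220.67 F3632
M5
G0 X352.06 Y18.55
M3 S286
G1 X343.92 Y32.65 F3632
G1 X327.64 Y32.65 F3632
G1 X319.50 Y18.55 F3632
G1 X327.64 Y4.45 F3632
G1 X343.92 Y4.45 F3632
G1 X352.06 Y18.55 F3632
M5
G0 X341.29 Y211.53
M3 S286
G1 X242.66 Y82.73 F3632
G1 X206.97 Y129.61 F3632
G1 X154.62 Y69.05 F3632
G1 X341.29 Y211.53 F3632
M5
G0 X203.65 Y155.40
M3 S286
G1 X87.52 Y49.88 F3632
M5
G0 X0.00 Y0.00

Since the viewBox matches the mm dimensions, user units are millimetres directly. The only transform is the Y-flip y_m = 281.95 − y_svg.

Shape 1 is a cubic bezier drawn with `<path>`. Its stroke #ff8800 means engrave at S286, F3632. After flipping Y the toolpath is (84.56,150.38) → (94.73,155.74) → (142.52,171.39) → (179.74,195.48).

Shape 2 is a closed polygon drawn with `<polygon>`. Its stroke #ff8800 means engrave at S286, F3632. After flipping Y the toolpath is (77.12,220.67) → (113.80,48.34) → (67.07,91.09) → (41.07,176.39) → (77.12,220.67), returning to the start.

Shape 3 is a circle drawn with `<circle>`. Its stroke #ff8800 means engrave at S286, F3632. After flipping Y the toolpath is (352.06,18.55) → (343.92,32.65) → (327.64,32.65) → (319.50,18.55) → (327.64,4.45) → (343.92,4.45) → (352.06,18.55), returning to the start.

Shape 4 is a closed polygon drawn with `<path>`. Its stroke #ff8800 means engrave at S286, F3632. After flipping Y the toolpath is (341.29,211.53) → (242.66,82.73) → (206.97,129.61) → (154.62,69.05) → (341.29,211.53), returning to the start.

Shape 5 is a line segment drawn with `<line>`. Its stroke #ff8800 means engrave at S286, F3632. After flipping Y the toolpath is (203.65,155.40) → (87.52,49.88).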